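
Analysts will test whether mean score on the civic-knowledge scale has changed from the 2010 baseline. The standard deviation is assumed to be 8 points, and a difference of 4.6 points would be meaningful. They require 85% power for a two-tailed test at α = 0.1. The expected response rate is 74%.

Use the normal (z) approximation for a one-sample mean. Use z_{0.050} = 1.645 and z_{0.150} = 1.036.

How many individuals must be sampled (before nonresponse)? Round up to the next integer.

n = (z_{α/2} + z_β)² · σ² / δ²
  = (1.645 + 1.036)² · 8² / 4.6²
  = 7.1878 · 64 / 21.16
  = 21.74
Adjust for 74% response: 21.74 / 0.74 = 29.38.
Round up → n = 30.

n = 30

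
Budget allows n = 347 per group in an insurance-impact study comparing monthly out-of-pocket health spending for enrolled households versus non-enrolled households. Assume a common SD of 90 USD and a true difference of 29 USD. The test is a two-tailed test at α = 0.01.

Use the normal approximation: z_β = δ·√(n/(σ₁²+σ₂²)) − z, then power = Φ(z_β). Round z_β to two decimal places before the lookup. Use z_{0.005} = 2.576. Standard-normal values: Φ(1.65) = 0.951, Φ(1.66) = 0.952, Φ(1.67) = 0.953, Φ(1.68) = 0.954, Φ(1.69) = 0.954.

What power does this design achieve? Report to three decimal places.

z_β = δ·√(n/(σ₁²+σ₂²)) − z_{α/2}
    = 29 · √(347/16200) − 2.576
    = 29 · 0.14635 − 2.576
    = 4.2443 − 2.576 = 1.6683 → 1.67
Power = Φ(1.67) = 0.953.

Power ≈ 0.953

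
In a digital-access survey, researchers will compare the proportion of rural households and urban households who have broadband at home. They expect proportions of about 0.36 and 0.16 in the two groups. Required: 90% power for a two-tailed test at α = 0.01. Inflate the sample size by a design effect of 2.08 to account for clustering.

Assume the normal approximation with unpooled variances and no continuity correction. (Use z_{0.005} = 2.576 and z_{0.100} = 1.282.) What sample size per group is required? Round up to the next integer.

n = (z_{α/2} + z_β)² · [p₁(1−p₁) + p₂(1−p₂)] / (p₁ − p₂)²
  = (2.576 + 1.282)² · (0.36·0.64 + 0.16·0.84) / (0.20)²
  = (3.858)² · (0.2304 + 0.1344) / 0.0400
  = 14.8842 · 0.3648 / 0.0400
  = 135.74
Design effect: 2.08 × 135.74 = 282.35.
Round up → n = 283 per group.

n = 283 per group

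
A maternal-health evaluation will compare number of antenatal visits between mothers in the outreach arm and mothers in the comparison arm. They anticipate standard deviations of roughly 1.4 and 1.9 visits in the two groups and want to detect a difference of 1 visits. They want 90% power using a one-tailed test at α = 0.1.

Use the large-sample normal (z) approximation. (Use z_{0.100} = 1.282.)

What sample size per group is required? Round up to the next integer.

n = 37 per group

n = (z_α + z_β)² · (σ₁² + σ₂²) / δ²
  = (1.282 + 1.282)² · (1.4² + 1.9² = 5.57) / 1²
  = 6.5741 · 5.57 / 1
  = 36.62
Round up → n = 37 per group.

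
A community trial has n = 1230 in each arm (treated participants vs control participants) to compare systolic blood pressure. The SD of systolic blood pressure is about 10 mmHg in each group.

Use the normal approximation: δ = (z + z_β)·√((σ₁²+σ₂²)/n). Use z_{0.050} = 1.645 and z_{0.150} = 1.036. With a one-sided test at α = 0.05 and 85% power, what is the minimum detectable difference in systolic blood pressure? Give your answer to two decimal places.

δ = (z_α + z_β) · √((σ₁²+σ₂²)/n)
  = (1.645 + 1.036) · √(200/1230)
  = 2.681 · √0.1626
  = 2.681 · 0.4032
  = 1.0811

Minimum detectable difference ≈ 1.08 mmHg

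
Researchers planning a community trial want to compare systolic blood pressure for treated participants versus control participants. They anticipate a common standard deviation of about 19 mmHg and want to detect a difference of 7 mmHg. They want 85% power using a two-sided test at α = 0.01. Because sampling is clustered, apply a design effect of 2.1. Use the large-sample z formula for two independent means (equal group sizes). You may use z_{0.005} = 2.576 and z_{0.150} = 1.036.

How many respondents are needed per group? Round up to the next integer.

n = (z_{α/2} + z_β)² · (σ₁² + σ₂²) / δ²
  = (2.576 + 1.036)² · (2·19² = 722) / 7²
  = 13.0465 · 722 / 49
  = 192.24
Design effect: 2.1 × 192.24 = 403.70.
Round up → n = 404 per group.

n = 404 per group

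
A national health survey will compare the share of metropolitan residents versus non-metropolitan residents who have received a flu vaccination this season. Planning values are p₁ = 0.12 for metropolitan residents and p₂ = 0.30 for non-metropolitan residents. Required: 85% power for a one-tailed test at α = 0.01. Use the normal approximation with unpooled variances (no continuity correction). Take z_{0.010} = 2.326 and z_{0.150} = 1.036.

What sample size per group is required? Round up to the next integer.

n = 111 per group

n = (z_α + z_β)² · [p₁(1−p₁) + p₂(1−p₂)] / (p₁ − p₂)²
  = (2.326 + 1.036)² · (0.12·0.88 + 0.30·0.70) / (-0.18)²
  = (3.362)² · (0.1056 + 0.2100) / 0.0324
  = 11.3030 · 0.3156 / 0.0324
  = 110.10
Round up → n = 111 per group.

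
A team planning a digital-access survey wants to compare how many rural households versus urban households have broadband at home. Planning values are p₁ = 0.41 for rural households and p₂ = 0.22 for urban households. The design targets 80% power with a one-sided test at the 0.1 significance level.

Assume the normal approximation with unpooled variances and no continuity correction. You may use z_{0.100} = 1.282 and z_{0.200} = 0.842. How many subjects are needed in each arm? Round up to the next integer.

n = 52 per group

n = (z_α + z_β)² · [p₁(1−p₁) + p₂(1−p₂)] / (p₁ − p₂)²
  = (1.282 + 0.842)² · (0.41·0.59 + 0.22·0.78) / (0.19)²
  = (2.124)² · (0.2419 + 0.1716) / 0.0361
  = 4.5114 · 0.4135 / 0.0361
  = 51.67
Round up → n = 52 per group.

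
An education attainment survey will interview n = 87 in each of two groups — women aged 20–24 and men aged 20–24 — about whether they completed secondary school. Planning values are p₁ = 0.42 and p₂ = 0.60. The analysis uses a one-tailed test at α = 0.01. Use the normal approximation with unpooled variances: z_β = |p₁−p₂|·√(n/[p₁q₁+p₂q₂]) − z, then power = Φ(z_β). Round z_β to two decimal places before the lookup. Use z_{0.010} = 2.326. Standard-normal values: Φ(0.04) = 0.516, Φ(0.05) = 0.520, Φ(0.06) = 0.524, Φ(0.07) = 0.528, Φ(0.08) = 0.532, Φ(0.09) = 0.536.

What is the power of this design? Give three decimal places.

Power ≈ 0.536

z_β = |p₁−p₂|·√(n/[p₁q₁+p₂q₂]) − z_α
    = 0.18 · √(87/0.4836) − 2.326
    = 0.18 · 13.4127 − 2.326
    = 2.4143 − 2.326 = 0.0883 → 0.09
Power = Φ(0.09) = 0.536.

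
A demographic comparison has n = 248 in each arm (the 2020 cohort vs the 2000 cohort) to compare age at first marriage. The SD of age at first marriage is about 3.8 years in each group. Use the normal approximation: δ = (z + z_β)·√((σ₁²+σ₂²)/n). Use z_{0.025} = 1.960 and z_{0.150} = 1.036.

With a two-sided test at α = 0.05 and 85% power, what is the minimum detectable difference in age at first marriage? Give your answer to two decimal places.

Minimum detectable difference ≈ 1.02 years

δ = (z_{α/2} + z_β) · √((σ₁²+σ₂²)/n)
  = (1.960 + 1.036) · √(28.88/248)
  = 2.996 · √0.11645
  = 2.996 · 0.3413
  = 1.0224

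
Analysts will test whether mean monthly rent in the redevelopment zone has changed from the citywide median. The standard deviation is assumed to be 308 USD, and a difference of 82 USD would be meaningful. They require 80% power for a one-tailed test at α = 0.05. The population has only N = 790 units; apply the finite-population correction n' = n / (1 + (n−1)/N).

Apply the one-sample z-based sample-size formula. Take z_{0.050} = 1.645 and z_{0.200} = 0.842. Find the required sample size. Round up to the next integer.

n = (z_α + z_β)² · σ² / δ²
  = (1.645 + 0.842)² · 308² / 82²
  = 6.1852 · 94864 / 6724
  = 87.26
Finite-population correction (N = 790): 87.26 / (1 + (87.26 − 1)/790) = 78.67.
Round up → n = 79.

n = 79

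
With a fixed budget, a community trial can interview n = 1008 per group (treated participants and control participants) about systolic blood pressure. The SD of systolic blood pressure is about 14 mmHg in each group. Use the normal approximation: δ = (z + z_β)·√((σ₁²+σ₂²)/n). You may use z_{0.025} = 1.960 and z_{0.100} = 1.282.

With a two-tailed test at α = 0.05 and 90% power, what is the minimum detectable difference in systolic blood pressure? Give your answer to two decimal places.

Minimum detectable difference ≈ 2.02 mmHg

δ = (z_{α/2} + z_β) · √((σ₁²+σ₂²)/n)
  = (1.960 + 1.282) · √(392/1008)
  = 3.242 · √0.38889
  = 3.242 · 0.6236
  = 2.0217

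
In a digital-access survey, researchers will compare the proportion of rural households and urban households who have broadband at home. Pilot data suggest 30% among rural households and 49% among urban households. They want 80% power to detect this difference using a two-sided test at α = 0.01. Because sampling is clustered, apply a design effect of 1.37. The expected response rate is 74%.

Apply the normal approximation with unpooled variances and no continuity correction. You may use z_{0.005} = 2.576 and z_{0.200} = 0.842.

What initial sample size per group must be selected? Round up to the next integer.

n = (z_{α/2} + z_β)² · [p₁(1−p₁) + p₂(1−p₂)] / (p₁ − p₂)²
  = (2.576 + 0.842)² · (0.30·0.70 + 0.49·0.51) / (-0.19)²
  = (3.418)² · (0.2100 + 0.2499) / 0.0361
  = 11.6827 · 0.4599 / 0.0361
  = 148.83
Design effect: 1.37 × 148.83 = 203.90.
Adjust for 74% response: 203.90 / 0.74 = 275.54.
Round up → n = 276 per group.

n = 276 per group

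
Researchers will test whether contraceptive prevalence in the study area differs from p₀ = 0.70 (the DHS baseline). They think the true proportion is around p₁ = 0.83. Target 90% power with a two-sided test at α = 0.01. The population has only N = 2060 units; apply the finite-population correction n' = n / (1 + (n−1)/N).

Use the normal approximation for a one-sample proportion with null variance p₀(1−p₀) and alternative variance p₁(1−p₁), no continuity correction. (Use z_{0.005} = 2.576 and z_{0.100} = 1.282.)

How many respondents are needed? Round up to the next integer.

n = [z_{α/2}·√(p₀q₀) + z_β·√(p₁q₁)]² / (p₁ − p₀)²
  = [2.576·√(0.70·0.30) + 1.282·√(0.83·0.17)]² / (0.13)²
  = [2.576·0.4583 + 1.282·0.3756]² / 0.0169
  = [1.6620]² / 0.0169
  = 163.45
Finite-population correction (N = 2060): 163.45 / (1 + (163.45 − 1)/2060) = 151.51.
Round up → n = 152.

n = 152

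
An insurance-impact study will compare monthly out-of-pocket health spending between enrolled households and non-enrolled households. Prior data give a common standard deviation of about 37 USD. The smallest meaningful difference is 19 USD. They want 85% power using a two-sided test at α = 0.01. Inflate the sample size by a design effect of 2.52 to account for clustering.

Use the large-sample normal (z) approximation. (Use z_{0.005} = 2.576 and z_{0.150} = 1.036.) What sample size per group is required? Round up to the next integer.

n = (z_{α/2} + z_β)² · (σ₁² + σ₂²) / δ²
  = (2.576 + 1.036)² · (2·37² = 2738) / 19²
  = 13.0465 · 2738 / 361
  = 98.95
Design effect: 2.52 × 98.95 = 249.36.
Round up → n = 250 per group.

n = 250 per group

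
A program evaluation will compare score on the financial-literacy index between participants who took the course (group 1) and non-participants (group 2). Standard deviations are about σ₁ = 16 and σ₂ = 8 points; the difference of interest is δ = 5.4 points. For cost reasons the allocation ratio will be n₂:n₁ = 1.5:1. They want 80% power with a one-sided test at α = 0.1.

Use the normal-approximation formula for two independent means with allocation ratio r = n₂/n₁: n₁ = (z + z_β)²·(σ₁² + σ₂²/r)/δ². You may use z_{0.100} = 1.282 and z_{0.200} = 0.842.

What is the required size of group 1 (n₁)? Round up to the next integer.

n₁ = (z_α + z_β)² · (σ₁² + σ₂²/r) / δ²
   = (1.282 + 0.842)² · (16² + 8²/1.5) / 5.4²
   = 4.5114 · (256 + 42.6667) / 29.16
   = 4.5114 · 298.6667 / 29.16
   = 46.21
Round up → n₁ = 47; n₂ = r·n₁ = 1.5 × 47 = 71.

n₁ = 47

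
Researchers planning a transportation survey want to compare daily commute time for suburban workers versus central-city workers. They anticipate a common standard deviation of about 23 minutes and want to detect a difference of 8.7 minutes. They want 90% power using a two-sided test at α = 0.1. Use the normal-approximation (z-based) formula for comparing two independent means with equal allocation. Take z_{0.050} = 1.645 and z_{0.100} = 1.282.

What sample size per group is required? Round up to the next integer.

n = 120 per group

n = (z_{α/2} + z_β)² · (σ₁² + σ₂²) / δ²
  = (1.645 + 1.282)² · (2·23² = 1058) / 8.7²
  = 8.5673 · 1058 / 75.69
  = 119.75
Round up → n = 120 per group.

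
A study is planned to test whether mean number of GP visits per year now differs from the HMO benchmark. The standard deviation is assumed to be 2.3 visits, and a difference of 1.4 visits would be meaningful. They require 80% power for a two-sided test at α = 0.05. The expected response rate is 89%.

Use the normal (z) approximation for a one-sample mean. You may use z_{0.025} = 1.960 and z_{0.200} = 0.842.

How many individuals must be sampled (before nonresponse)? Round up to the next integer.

n = (z_{α/2} + z_β)² · σ² / δ²
  = (1.960 + 0.842)² · 2.3² / 1.4²
  = 7.8512 · 5.29 / 1.96
  = 21.19
Adjust for 89% response: 21.19 / 0.89 = 23.81.
Round up → n = 24.

n = 24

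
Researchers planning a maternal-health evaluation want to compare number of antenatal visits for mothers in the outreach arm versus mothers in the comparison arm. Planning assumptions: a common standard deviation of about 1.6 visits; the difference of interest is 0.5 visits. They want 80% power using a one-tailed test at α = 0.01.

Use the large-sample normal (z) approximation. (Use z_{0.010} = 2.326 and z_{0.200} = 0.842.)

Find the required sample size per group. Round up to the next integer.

n = (z_α + z_β)² · (σ₁² + σ₂²) / δ²
  = (2.326 + 0.842)² · (2·1.6² = 5.12) / 0.5²
  = 10.0362 · 5.12 / 0.25
  = 205.54
Round up → n = 206 per group.

n = 206 per group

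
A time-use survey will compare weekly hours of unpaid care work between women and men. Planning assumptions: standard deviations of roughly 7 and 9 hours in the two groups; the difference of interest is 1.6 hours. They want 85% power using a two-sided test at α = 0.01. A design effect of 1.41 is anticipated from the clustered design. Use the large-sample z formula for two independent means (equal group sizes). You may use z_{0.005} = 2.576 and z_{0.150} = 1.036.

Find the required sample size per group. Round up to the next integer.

n = 935 per group

n = (z_{α/2} + z_β)² · (σ₁² + σ₂²) / δ²
  = (2.576 + 1.036)² · (7² + 9² = 130) / 1.6²
  = 13.0465 · 130 / 2.56
  = 662.52
Design effect: 1.41 × 662.52 = 934.15.
Round up → n = 935 per group.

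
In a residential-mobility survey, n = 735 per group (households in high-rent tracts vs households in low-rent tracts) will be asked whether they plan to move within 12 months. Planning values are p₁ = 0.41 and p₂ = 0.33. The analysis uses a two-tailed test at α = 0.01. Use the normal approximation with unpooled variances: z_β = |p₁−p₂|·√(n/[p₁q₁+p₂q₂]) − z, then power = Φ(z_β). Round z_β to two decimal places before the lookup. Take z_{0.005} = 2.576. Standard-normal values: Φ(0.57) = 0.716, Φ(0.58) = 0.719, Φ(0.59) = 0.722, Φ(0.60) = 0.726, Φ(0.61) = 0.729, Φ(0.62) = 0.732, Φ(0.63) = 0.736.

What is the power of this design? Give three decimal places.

Power ≈ 0.729

z_β = |p₁−p₂|·√(n/[p₁q₁+p₂q₂]) − z_{α/2}
    = 0.08 · √(735/0.4630) − 2.576
    = 0.08 · 39.8431 − 2.576
    = 3.1874 − 2.576 = 0.6114 → 0.61
Power = Φ(0.61) = 0.729.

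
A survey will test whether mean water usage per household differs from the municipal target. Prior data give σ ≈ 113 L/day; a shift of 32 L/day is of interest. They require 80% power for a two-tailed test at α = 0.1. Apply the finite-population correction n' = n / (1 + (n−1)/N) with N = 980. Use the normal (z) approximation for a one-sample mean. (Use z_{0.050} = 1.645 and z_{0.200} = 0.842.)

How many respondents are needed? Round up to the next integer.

n = 72

n = (z_{α/2} + z_β)² · σ² / δ²
  = (1.645 + 0.842)² · 113² / 32²
  = 6.1852 · 12769 / 1024
  = 77.13
Finite-population correction (N = 980): 77.13 / (1 + (77.13 − 1)/980) = 71.57.
Round up → n = 72.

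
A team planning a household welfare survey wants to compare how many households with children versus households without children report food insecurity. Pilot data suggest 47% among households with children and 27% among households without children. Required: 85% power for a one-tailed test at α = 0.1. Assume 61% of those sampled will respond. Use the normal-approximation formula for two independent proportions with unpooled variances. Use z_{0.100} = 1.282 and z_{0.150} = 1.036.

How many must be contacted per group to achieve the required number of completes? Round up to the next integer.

n = (z_α + z_β)² · [p₁(1−p₁) + p₂(1−p₂)] / (p₁ − p₂)²
  = (1.282 + 1.036)² · (0.47·0.53 + 0.27·0.73) / (0.20)²
  = (2.318)² · (0.2491 + 0.1971) / 0.0400
  = 5.3731 · 0.4462 / 0.0400
  = 59.94
Adjust for 61% response: 59.94 / 0.61 = 98.26.
Round up → n = 99 per group.

n = 99 per group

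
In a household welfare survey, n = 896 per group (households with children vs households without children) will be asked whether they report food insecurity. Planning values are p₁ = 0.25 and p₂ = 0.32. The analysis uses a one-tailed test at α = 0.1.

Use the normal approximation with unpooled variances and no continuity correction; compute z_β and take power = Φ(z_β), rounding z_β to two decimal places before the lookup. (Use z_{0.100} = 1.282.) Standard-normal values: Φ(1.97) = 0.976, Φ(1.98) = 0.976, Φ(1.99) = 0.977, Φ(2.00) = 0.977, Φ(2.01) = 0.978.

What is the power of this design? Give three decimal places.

Power ≈ 0.978

z_β = |p₁−p₂|·√(n/[p₁q₁+p₂q₂]) − z_α
    = 0.07 · √(896/0.4051) − 1.282
    = 0.07 · 47.0298 − 1.282
    = 3.2921 − 1.282 = 2.0101 → 2.01
Power = Φ(2.01) = 0.978.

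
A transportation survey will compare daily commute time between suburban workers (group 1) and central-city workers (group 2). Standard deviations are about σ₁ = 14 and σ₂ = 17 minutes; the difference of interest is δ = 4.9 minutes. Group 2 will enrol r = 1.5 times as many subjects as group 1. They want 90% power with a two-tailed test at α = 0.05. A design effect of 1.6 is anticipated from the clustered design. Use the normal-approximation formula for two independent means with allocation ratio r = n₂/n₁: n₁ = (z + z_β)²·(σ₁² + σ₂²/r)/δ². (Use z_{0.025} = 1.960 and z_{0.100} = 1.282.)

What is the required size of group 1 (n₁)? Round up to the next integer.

n₁ = (z_{α/2} + z_β)² · (σ₁² + σ₂²/r) / δ²
   = (1.960 + 1.282)² · (14² + 17²/1.5) / 4.9²
   = 10.5106 · (196 + 192.6667) / 24.01
   = 10.5106 · 388.6667 / 24.01
   = 170.14
Design effect: 1.6 × 170.14 = 272.23.
Round up → n₁ = 273; n₂ = r·n₁ = 1.5 × 273 = 410.

n₁ = 273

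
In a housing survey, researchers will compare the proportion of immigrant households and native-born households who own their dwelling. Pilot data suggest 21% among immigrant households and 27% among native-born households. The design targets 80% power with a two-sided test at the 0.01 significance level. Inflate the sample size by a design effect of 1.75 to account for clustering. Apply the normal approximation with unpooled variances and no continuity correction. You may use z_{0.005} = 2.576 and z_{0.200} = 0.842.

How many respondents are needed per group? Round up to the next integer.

n = 2062 per group

n = (z_{α/2} + z_β)² · [p₁(1−p₁) + p₂(1−p₂)] / (p₁ − p₂)²
  = (2.576 + 0.842)² · (0.21·0.79 + 0.27·0.73) / (-0.06)²
  = (3.418)² · (0.1659 + 0.1971) / 0.0036
  = 11.6827 · 0.3630 / 0.0036
  = 1178.01
Design effect: 1.75 × 1178.01 = 2061.51.
Round up → n = 2062 per group.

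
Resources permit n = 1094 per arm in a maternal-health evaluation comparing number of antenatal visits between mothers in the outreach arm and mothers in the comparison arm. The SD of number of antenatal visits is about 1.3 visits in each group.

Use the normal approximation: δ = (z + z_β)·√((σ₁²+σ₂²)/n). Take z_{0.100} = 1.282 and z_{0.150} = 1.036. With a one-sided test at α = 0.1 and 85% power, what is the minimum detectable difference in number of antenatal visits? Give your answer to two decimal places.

δ = (z_α + z_β) · √((σ₁²+σ₂²)/n)
  = (1.282 + 1.036) · √(3.38/1094)
  = 2.318 · √0.00309
  = 2.318 · 0.0556
  = 0.1288

Minimum detectable difference ≈ 0.13 visits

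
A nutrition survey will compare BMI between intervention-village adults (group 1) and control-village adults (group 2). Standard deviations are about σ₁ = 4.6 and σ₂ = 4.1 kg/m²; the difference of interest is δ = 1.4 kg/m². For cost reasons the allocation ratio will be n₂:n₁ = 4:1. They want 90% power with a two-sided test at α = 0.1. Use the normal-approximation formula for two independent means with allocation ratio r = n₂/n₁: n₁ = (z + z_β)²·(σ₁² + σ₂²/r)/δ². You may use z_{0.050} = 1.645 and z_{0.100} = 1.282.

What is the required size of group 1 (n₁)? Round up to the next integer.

n₁ = 111

n₁ = (z_{α/2} + z_β)² · (σ₁² + σ₂²/r) / δ²
   = (1.645 + 1.282)² · (4.6² + 4.1²/4) / 1.4²
   = 8.5673 · (21.16 + 4.2025) / 1.96
   = 8.5673 · 25.3625 / 1.96
   = 110.86
Round up → n₁ = 111; n₂ = r·n₁ = 4 × 111 = 444.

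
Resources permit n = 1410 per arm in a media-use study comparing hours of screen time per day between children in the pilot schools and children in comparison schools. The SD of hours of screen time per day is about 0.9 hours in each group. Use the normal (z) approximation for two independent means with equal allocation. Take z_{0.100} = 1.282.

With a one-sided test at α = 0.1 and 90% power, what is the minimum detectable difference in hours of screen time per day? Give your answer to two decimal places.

δ = (z_α + z_β) · √((σ₁²+σ₂²)/n)
  = (1.282 + 1.282) · √(1.62/1410)
  = 2.564 · √0.00115
  = 2.564 · 0.0339
  = 0.0869

Minimum detectable difference ≈ 0.09 hours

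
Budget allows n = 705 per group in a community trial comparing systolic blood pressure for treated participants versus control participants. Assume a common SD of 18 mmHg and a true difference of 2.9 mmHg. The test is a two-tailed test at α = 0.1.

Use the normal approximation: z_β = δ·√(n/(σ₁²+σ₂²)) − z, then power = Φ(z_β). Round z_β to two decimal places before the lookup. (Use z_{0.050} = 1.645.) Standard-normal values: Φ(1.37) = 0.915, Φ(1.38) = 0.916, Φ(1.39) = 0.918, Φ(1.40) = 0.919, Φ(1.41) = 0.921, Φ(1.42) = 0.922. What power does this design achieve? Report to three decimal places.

z_β = δ·√(n/(σ₁²+σ₂²)) − z_{α/2}
    = 2.9 · √(705/648) − 1.645
    = 2.9 · 1.04305 − 1.645
    = 3.0249 − 1.645 = 1.3799 → 1.38
Power = Φ(1.38) = 0.916.

Power ≈ 0.916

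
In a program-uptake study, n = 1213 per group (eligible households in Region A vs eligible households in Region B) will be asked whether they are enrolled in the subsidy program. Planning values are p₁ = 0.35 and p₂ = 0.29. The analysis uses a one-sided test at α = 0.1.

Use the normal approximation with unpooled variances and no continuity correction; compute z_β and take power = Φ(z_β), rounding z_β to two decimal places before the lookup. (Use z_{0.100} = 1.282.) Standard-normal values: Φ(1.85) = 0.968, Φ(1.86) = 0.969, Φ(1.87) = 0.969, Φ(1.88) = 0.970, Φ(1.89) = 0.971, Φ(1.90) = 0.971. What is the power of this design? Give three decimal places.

Power ≈ 0.971

z_β = |p₁−p₂|·√(n/[p₁q₁+p₂q₂]) − z_α
    = 0.06 · √(1213/0.4334) − 1.282
    = 0.06 · 52.9037 − 1.282
    = 3.1742 − 1.282 = 1.8922 → 1.89
Power = Φ(1.89) = 0.971.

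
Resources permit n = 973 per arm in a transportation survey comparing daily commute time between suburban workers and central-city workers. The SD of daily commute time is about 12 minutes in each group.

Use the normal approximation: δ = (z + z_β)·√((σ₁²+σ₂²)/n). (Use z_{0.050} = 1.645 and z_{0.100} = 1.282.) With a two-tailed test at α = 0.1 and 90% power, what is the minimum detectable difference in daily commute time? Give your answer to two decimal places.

Minimum detectable difference ≈ 1.59 minutes

δ = (z_{α/2} + z_β) · √((σ₁²+σ₂²)/n)
  = (1.645 + 1.282) · √(288/973)
  = 2.927 · √0.29599
  = 2.927 · 0.5441
  = 1.5924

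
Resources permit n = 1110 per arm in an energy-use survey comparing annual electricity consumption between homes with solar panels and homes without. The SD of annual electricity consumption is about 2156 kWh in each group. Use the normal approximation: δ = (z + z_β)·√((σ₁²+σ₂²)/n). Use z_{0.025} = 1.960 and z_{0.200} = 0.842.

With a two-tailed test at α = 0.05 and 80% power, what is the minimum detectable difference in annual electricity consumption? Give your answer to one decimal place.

δ = (z_{α/2} + z_β) · √((σ₁²+σ₂²)/n)
  = (1.960 + 0.842) · √(9296672/1110)
  = 2.802 · √8375.4
  = 2.802 · 91.5171
  = 256.4309

Minimum detectable difference ≈ 256.4 kWh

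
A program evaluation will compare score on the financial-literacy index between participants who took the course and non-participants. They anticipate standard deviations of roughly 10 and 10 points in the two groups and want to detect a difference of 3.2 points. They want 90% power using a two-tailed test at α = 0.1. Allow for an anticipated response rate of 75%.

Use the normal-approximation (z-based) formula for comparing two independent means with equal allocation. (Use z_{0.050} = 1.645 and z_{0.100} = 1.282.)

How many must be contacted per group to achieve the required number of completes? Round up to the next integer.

n = 224 per group

n = (z_{α/2} + z_β)² · (σ₁² + σ₂²) / δ²
  = (1.645 + 1.282)² · (10² + 10² = 200) / 3.2²
  = 8.5673 · 200 / 10.24
  = 167.33
Adjust for 75% response: 167.33 / 0.75 = 223.11.
Round up → n = 224 per group.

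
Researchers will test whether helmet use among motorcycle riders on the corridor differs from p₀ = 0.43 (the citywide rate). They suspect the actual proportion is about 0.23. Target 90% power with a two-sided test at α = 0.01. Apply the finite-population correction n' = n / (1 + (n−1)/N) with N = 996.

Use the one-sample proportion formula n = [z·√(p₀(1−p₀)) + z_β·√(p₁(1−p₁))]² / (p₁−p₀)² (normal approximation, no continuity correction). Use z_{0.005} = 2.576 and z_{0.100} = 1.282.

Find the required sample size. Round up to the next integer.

n = [z_{α/2}·√(p₀q₀) + z_β·√(p₁q₁)]² / (p₁ − p₀)²
  = [2.576·√(0.43·0.57) + 1.282·√(0.23·0.77)]² / (-0.20)²
  = [2.576·0.4951 + 1.282·0.4208]² / 0.0400
  = [1.8148]² / 0.0400
  = 82.34
Finite-population correction (N = 996): 82.34 / (1 + (82.34 − 1)/996) = 76.12.
Round up → n = 77.

n = 77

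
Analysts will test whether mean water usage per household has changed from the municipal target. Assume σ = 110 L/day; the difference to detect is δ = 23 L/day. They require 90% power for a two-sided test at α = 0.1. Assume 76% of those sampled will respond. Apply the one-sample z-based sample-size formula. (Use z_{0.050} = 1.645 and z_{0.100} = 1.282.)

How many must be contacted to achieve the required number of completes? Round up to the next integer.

n = (z_{α/2} + z_β)² · σ² / δ²
  = (1.645 + 1.282)² · 110² / 23²
  = 8.5673 · 12100 / 529
  = 195.96
Adjust for 76% response: 195.96 / 0.76 = 257.85.
Round up → n = 258.

n = 258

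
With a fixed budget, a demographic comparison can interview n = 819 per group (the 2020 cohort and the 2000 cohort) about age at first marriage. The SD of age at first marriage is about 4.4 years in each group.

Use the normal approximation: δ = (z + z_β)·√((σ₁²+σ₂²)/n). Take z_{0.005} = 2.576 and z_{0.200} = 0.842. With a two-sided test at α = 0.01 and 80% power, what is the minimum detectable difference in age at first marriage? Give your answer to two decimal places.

Minimum detectable difference ≈ 0.74 years

δ = (z_{α/2} + z_β) · √((σ₁²+σ₂²)/n)
  = (2.576 + 0.842) · √(38.72/819)
  = 3.418 · √0.04728
  = 3.418 · 0.2174
  = 0.7432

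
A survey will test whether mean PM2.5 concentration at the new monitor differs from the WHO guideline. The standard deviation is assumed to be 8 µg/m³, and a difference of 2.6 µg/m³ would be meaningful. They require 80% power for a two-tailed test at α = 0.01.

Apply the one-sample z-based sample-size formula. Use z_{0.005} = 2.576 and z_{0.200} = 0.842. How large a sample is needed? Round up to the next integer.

n = (z_{α/2} + z_β)² · σ² / δ²
  = (2.576 + 0.842)² · 8² / 2.6²
  = 11.6827 · 64 / 6.76
  = 110.61
Round up → n = 111.

n = 111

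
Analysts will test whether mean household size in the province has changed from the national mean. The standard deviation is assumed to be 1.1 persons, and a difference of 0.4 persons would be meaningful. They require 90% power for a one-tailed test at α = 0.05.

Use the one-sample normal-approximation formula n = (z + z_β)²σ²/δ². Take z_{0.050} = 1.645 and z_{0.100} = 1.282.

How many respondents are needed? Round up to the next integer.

n = 65

n = (z_α + z_β)² · σ² / δ²
  = (1.645 + 1.282)² · 1.1² / 0.4²
  = 8.5673 · 1.21 / 0.16
  = 64.79
Round up → n = 65.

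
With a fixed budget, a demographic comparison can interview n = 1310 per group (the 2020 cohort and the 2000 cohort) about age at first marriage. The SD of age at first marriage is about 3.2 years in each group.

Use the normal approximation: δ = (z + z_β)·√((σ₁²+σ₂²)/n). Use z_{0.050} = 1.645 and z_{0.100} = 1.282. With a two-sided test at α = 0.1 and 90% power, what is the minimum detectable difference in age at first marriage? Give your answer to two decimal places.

Minimum detectable difference ≈ 0.37 years

δ = (z_{α/2} + z_β) · √((σ₁²+σ₂²)/n)
  = (1.645 + 1.282) · √(20.48/1310)
  = 2.927 · √0.01563
  = 2.927 · 0.1250
  = 0.3660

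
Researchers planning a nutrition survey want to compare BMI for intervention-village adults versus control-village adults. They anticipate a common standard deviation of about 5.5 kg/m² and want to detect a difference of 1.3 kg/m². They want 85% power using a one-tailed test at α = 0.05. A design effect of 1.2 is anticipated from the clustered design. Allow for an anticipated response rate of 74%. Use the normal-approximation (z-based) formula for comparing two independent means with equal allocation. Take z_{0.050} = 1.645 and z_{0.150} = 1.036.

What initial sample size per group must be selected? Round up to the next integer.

n = 418 per group

n = (z_α + z_β)² · (σ₁² + σ₂²) / δ²
  = (1.645 + 1.036)² · (2·5.5² = 60.5) / 1.3²
  = 7.1878 · 60.5 / 1.69
  = 257.31
Design effect: 1.2 × 257.31 = 308.78.
Adjust for 74% response: 308.78 / 0.74 = 417.26.
Round up → n = 418 per group.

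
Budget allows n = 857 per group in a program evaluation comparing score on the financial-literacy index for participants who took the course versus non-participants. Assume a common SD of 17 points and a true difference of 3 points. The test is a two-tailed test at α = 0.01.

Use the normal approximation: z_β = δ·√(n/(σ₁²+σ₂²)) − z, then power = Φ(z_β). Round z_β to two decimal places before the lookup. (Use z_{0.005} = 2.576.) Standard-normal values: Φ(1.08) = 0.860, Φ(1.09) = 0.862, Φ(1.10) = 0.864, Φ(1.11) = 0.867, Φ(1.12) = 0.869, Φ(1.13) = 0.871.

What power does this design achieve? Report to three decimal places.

Power ≈ 0.860

z_β = δ·√(n/(σ₁²+σ₂²)) − z_{α/2}
    = 3 · √(857/578) − 2.576
    = 3 · 1.21766 − 2.576
    = 3.6530 − 2.576 = 1.0770 → 1.08
Power = Φ(1.08) = 0.860.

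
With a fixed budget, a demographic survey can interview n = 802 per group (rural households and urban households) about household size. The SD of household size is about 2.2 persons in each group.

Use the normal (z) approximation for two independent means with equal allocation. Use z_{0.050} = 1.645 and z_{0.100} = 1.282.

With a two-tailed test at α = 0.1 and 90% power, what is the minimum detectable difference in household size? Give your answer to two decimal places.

δ = (z_{α/2} + z_β) · √((σ₁²+σ₂²)/n)
  = (1.645 + 1.282) · √(9.68/802)
  = 2.927 · √0.01207
  = 2.927 · 0.1099
  = 0.3216

Minimum detectable difference ≈ 0.32 persons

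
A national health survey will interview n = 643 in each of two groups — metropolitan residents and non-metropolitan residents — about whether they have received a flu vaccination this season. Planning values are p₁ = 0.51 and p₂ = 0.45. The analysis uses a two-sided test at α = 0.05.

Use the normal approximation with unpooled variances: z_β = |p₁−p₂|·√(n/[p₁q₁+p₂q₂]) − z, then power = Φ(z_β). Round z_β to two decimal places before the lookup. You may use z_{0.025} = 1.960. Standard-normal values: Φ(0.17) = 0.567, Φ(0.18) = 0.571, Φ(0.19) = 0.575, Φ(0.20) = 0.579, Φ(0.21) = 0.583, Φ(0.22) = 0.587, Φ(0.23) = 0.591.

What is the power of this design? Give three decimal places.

z_β = |p₁−p₂|·√(n/[p₁q₁+p₂q₂]) − z_{α/2}
    = 0.06 · √(643/0.4974) − 1.960
    = 0.06 · 35.9544 − 1.960
    = 2.1573 − 1.960 = 0.1973 → 0.20
Power = Φ(0.20) = 0.579.

Power ≈ 0.579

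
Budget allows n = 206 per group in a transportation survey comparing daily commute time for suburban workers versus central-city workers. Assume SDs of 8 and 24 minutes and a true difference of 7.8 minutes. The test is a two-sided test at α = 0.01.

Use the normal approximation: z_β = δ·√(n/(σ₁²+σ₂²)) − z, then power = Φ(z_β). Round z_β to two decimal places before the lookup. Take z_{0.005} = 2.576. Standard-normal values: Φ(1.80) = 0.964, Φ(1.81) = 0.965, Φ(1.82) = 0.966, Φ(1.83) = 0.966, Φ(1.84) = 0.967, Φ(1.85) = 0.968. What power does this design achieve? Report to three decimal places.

z_β = δ·√(n/(σ₁²+σ₂²)) − z_{α/2}
    = 7.8 · √(206/640) − 2.576
    = 7.8 · 0.56734 − 2.576
    = 4.4253 − 2.576 = 1.8493 → 1.85
Power = Φ(1.85) = 0.968.

Power ≈ 0.968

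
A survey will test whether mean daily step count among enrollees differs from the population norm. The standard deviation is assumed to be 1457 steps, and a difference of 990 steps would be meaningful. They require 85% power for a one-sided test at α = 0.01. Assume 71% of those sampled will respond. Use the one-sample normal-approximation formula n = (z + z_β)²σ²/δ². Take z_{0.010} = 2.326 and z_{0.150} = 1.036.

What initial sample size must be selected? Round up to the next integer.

n = (z_α + z_β)² · σ² / δ²
  = (2.326 + 1.036)² · 1457² / 990²
  = 11.3030 · 2122849 / 980100
  = 24.48
Adjust for 71% response: 24.48 / 0.71 = 34.48.
Round up → n = 35.

n = 35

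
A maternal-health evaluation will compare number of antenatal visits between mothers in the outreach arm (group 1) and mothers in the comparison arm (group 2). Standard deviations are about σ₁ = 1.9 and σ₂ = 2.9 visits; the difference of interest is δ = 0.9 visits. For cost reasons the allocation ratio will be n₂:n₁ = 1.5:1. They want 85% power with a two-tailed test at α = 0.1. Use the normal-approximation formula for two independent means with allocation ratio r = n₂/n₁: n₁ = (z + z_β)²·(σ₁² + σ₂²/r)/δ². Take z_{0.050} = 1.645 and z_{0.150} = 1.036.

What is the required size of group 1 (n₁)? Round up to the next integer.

n₁ = 82

n₁ = (z_{α/2} + z_β)² · (σ₁² + σ₂²/r) / δ²
   = (1.645 + 1.036)² · (1.9² + 2.9²/1.5) / 0.9²
   = 7.1878 · (3.61 + 5.6067) / 0.81
   = 7.1878 · 9.2167 / 0.81
   = 81.79
Round up → n₁ = 82; n₂ = r·n₁ = 1.5 × 82 = 123.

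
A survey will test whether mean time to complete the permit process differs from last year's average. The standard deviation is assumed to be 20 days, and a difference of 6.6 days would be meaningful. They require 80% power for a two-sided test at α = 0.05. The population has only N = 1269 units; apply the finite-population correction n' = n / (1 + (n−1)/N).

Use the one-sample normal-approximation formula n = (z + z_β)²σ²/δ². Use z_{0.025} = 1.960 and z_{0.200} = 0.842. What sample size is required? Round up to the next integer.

n = (z_{α/2} + z_β)² · σ² / δ²
  = (1.960 + 0.842)² · 20² / 6.6²
  = 7.8512 · 400 / 43.56
  = 72.10
Finite-population correction (N = 1269): 72.10 / (1 + (72.10 − 1)/1269) = 68.27.
Round up → n = 69.

n = 69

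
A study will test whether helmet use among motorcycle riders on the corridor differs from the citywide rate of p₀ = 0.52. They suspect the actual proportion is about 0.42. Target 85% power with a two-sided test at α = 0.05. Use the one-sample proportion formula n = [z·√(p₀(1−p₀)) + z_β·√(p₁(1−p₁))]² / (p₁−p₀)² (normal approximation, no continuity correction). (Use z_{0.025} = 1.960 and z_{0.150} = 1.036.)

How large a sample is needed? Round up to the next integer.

n = [z_{α/2}·√(p₀q₀) + z_β·√(p₁q₁)]² / (p₁ − p₀)²
  = [1.960·√(0.52·0.48) + 1.036·√(0.42·0.58)]² / (-0.10)²
  = [1.960·0.4996 + 1.036·0.4936]² / 0.0100
  = [1.4905]² / 0.0100
  = 222.17
Round up → n = 223.

n = 223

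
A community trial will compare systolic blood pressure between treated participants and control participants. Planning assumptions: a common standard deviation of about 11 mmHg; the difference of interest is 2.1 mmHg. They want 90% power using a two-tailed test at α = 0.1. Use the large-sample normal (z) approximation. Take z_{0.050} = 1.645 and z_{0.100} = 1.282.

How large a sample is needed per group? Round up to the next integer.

n = 471 per group

n = (z_{α/2} + z_β)² · (σ₁² + σ₂²) / δ²
  = (1.645 + 1.282)² · (2·11² = 242) / 2.1²
  = 8.5673 · 242 / 4.41
  = 470.13
Round up → n = 471 per group.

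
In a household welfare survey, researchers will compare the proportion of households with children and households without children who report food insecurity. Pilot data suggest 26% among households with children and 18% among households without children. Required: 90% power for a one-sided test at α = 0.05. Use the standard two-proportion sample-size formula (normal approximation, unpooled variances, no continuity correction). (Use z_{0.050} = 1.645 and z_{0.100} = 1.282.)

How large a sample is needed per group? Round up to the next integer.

n = (z_α + z_β)² · [p₁(1−p₁) + p₂(1−p₂)] / (p₁ − p₂)²
  = (1.645 + 1.282)² · (0.26·0.74 + 0.18·0.82) / (0.08)²
  = (2.927)² · (0.1924 + 0.1476) / 0.0064
  = 8.5673 · 0.3400 / 0.0064
  = 455.14
Round up → n = 456 per group.

n = 456 per group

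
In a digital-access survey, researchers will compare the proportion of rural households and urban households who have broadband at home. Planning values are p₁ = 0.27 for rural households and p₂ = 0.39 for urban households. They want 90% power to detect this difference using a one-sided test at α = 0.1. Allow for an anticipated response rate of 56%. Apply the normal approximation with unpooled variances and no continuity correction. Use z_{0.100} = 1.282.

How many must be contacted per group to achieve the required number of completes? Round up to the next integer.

n = 355 per group

n = (z_α + z_β)² · [p₁(1−p₁) + p₂(1−p₂)] / (p₁ − p₂)²
  = (1.282 + 1.282)² · (0.27·0.73 + 0.39·0.61) / (-0.12)²
  = (2.564)² · (0.1971 + 0.2379) / 0.0144
  = 6.5741 · 0.4350 / 0.0144
  = 198.59
Adjust for 56% response: 198.59 / 0.56 = 354.63.
Round up → n = 355 per group.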